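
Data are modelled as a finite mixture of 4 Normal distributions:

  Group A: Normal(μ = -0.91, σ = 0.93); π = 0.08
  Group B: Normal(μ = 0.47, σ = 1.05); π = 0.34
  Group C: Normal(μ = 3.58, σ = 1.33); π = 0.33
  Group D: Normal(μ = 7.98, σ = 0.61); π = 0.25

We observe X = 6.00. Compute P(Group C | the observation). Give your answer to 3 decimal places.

0.957

P(component k | x) = w_k·f_k(x) / marginal(x), where marginal(x) = Σ_j w_j·f_j(x).
Normal densities:
  f_A = (1/(0.93·√(2π)))·exp(−(6.00−-0.91)²/(2·0.93²)) = 0.428970·exp(-27.60325) = 4.41051e-13
  f_B = (1/(1.05·√(2π)))·exp(−(6.00−0.47)²/(2·1.05²)) = 0.379945·exp(-13.86889) = 3.60196e-07
  f_C = (1/(1.33·√(2π)))·exp(−(6.00−3.58)²/(2·1.33²)) = 0.299957·exp(-1.65538) = 0.0572976
  f_D = (1/(0.61·√(2π)))·exp(−(6.00−7.98)²/(2·0.61²)) = 0.654004·exp(-5.26794) = 0.00337088
Multiply by the mixture weights:
  w_A·f_A = 0.08 × 4.41051e-13 = 3.5284e-14
  w_B·f_B = 0.34 × 3.60196e-07 = 1.22467e-07
  w_C·f_C = 0.33 × 0.0572976 = 0.0189082
  w_D·f_D = 0.25 × 0.00337088 = 0.00084272
Marginal: 3.5284e-14 + 1.22467e-07 + 0.0189082 + 0.00084272 = 0.0197511
Responsibility of Group C: 0.0189082 / 0.0197511 ≈ 0.957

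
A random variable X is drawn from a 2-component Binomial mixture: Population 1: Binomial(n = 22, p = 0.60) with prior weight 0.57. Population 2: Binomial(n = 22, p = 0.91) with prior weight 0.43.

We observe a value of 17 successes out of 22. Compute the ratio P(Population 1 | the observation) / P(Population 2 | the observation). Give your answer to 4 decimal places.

1.9336

Only the two components matter; the odds are (w_i f_i(x)) / (w_j f_j(x)).
Evaluate each component's likelihood at the observed value:
  L_1 = C(22,17)·0.60^17·0.40^5 = 26334·0.000169267·0.01024 = 0.0456445
  L_2 = C(22,17)·0.91^17·0.09^5 = 26334·0.201235·5.9049e-06 = 0.031292
Odds = (0.57/0.43) × (0.0456445/0.031292) = 1.32558 × 1.45866 ≈ 1.9336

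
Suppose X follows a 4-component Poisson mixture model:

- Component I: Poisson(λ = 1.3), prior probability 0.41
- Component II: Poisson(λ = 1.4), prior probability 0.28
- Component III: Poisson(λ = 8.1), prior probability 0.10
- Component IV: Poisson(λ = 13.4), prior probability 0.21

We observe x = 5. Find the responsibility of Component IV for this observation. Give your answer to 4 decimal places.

0.0694

The responsibility of component k is π_k f_k(x) divided by Σ_j π_j f_j(x).
Evaluate each component's likelihood at the observed value:
  L_I = 0.00843243
  L_II = 0.0110521
  L_III = 0.088198
  L_IV = 0.00545502
Multiply by the mixture weights:
  π_I·L_I = 0.41 × 0.00843243 = 0.0034573
  π_II·L_II = 0.28 × 0.0110521 = 0.0030946
  π_III·L_III = 0.10 × 0.088198 = 0.0088198
  π_IV·L_IV = 0.21 × 0.00545502 = 0.00114556
Marginal: 0.0034573 + 0.0030946 + 0.0088198 + 0.00114556 = 0.0165172
Responsibility of Component IV: 0.00114556 / 0.0165172 ≈ 0.0694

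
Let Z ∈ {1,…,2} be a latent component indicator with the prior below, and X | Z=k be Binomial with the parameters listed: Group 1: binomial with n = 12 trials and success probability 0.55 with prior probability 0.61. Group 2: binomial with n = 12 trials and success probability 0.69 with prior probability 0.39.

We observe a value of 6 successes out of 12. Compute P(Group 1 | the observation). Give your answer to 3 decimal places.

By Bayes' theorem, P(k | x) = w_k f_k(x) / Σ_j w_j f_j(x).
Binomial probabilities:
  f_1 = C(12,6)·0.55^6·0.45^6 = 924·0.0276806·0.00830377 = 0.212385
  f_2 = C(12,6)·0.69^6·0.31^6 = 924·0.107918·0.000887504 = 0.0884987
Weight by the priors:
  w_1·f_1 = 0.61 × 0.212385 = 0.129555
  w_2·f_2 = 0.39 × 0.0884987 = 0.0345145
Sum: 0.129555 + 0.0345145 = 0.164069
Responsibility of Group 1: 0.129555 / 0.164069 ≈ 0.790

0.790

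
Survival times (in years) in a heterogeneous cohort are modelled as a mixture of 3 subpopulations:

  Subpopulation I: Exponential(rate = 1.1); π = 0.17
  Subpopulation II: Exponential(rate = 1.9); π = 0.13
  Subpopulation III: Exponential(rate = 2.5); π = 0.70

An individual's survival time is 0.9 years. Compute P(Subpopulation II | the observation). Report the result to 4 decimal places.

0.1496

Posterior ∝ prior × likelihood, so P(k | x) ∝ π_k f_k(x); normalise over all components.
Exponential densities:
  f_I = 1.1·e^(−1.1·0.9) = 1.1·e^(−0.9900) = 0.408734
  f_II = 1.9·e^(−1.9·0.9) = 1.9·e^(−1.7100) = 0.343645
  f_III = 2.5·e^(−2.5·0.9) = 2.5·e^(−2.2500) = 0.263498
Multiply by the mixture weights:
  π_I·f_I = 0.17 × 0.408734 = 0.0694848
  π_II·f_II = 0.13 × 0.343645 = 0.0446739
  π_III·f_III = 0.70 × 0.263498 = 0.184449
Evidence: 0.0694848 + 0.0446739 + 0.184449 = 0.298607
Responsibility of Subpopulation II: 0.0446739 / 0.298607 ≈ 0.1496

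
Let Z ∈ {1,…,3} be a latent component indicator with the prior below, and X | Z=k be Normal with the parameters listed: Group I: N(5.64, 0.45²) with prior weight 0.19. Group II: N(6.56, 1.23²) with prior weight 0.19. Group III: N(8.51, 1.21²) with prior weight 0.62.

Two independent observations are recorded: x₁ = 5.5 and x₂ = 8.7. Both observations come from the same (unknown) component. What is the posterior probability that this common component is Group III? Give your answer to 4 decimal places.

Apply Bayes' rule: the posterior for each component is proportional to its prior times its likelihood at x.
Since both observations come from the same component, the likelihood for component k is f_k(x₁)·f_k(x₂).
  f_I = [(1/(0.45·√(2π)))·exp(−(5.5−5.64)²/(2·0.45²)) = 0.886538·exp(-0.04840) = 0.844656] × [8.0688e-11] = 6.81536e-11
  f_II = [(1/(1.23·√(2π)))·exp(−(5.5−6.56)²/(2·1.23²)) = 0.324343·exp(-0.37134) = 0.223735] × [0.0713991] = 0.0159745
  f_III = [(1/(1.21·√(2π)))·exp(−(5.5−8.51)²/(2·1.21²)) = 0.329704·exp(-3.09409) = 0.014941] × [0.325665] = 0.00486577
Weight by the priors:
  π_I·f_I = 0.19 × 6.81536e-11 = 1.29492e-11
  π_II·f_II = 0.19 × 0.0159745 = 0.00303515
  π_III·f_III = 0.62 × 0.00486577 = 0.00301677
Normaliser: 1.29492e-11 + 0.00303515 + 0.00301677 = 0.00605193
So the posterior for Group III is 0.00301677 / 0.00605193 ≈ 0.4985.

0.4985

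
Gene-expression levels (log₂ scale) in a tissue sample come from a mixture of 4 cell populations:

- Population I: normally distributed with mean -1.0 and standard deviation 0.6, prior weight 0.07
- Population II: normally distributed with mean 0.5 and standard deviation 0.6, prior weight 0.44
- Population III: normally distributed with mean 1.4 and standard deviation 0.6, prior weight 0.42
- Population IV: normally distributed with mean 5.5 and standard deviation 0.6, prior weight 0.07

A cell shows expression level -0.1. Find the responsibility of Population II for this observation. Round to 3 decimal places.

P(component k | x) = w_k·f_k(x) / marginal(x), where marginal(x) = Σ_j w_j·f_j(x).
Evaluate each component's likelihood at the observed value:
  p_I = 0.215863
  p_II = 0.403285
  p_III = 0.0292138
  p_IV = 8.06903e-20
Weight by the priors:
  w_I·p_I = 0.07 × 0.215863 = 0.0151104
  w_II·p_II = 0.44 × 0.403285 = 0.177445
  w_III·p_III = 0.42 × 0.0292138 = 0.0122698
  w_IV·p_IV = 0.07 × 8.06903e-20 = 5.64832e-21
Marginal: 0.0151104 + 0.177445 + 0.0122698 + 5.64832e-21 = 0.204825
Responsibility of Population II: 0.177445 / 0.204825 ≈ 0.866

0.866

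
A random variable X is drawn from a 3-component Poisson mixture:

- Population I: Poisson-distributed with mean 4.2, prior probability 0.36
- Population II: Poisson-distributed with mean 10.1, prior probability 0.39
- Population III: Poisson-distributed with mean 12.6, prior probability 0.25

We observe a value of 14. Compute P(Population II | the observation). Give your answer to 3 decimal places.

Apply Bayes' rule: the posterior for each component is proportional to its prior times its likelihood at x.
Evaluate each component's likelihood at the observed value:
  L_I = 9.14208e-05
  L_II = 0.0541647
  L_III = 0.0983261
Multiply by the mixture weights:
  w_I·L_I = 0.36 × 9.14208e-05 = 3.29115e-05
  w_II·L_II = 0.39 × 0.0541647 = 0.0211242
  w_III·L_III = 0.25 × 0.0983261 = 0.0245815
Evidence: 3.29115e-05 + 0.0211242 + 0.0245815 = 0.0457387
P(Population II | 14) = 0.0211242 / 0.0457387 ≈ 0.462

0.462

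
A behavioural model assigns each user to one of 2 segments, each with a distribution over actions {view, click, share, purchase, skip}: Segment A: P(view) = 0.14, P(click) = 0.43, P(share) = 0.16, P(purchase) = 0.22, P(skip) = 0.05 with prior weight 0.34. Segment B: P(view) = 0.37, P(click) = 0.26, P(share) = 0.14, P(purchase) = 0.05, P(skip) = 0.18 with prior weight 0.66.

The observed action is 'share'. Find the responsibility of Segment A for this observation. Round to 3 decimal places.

0.371

By Bayes' theorem, P(k | x) = π_k f_k(x) / Σ_j π_j f_j(x).
Evaluate each component's likelihood at the observed value:
  L_A = 0.16
  L_B = 0.14
Unnormalised posteriors:
  π_A·L_A = 0.34 × 0.16 = 0.0544
  π_B·L_B = 0.66 × 0.14 = 0.0924
Sum: 0.0544 + 0.0924 = 0.1468
Responsibility of Segment A: 0.0544 / 0.1468 ≈ 0.371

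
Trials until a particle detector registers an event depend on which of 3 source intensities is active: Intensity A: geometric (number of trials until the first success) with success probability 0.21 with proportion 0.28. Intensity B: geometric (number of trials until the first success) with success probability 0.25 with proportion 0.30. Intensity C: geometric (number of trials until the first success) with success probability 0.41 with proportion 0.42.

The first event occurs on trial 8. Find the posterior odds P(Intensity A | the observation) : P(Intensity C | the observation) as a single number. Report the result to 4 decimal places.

2.6349

Since P(k|x) ∝ P(Z=k) f_k(x), the posterior odds are P(Z=i) f_i(x) / (P(Z=j) f_j(x)).
Component likelihoods at x = 8:
  p_A = 0.21·(1−0.21)^7 = 0.21·0.192039 = 0.0403282
  p_B = 0.25·(1−0.25)^7 = 0.25·0.133484 = 0.033371
  p_C = 0.41·(1−0.41)^7 = 0.41·0.0248865 = 0.0102035
0.0112919 / 0.00428546 ≈ 2.6349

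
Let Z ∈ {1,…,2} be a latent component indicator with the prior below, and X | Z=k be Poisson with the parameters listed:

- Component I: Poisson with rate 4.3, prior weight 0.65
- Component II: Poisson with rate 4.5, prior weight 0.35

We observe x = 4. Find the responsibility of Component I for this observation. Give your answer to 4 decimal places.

0.6541

Posterior ∝ prior × likelihood, so P(k | x) ∝ π_k f_k(x); normalise over all components.
Evaluate each component's likelihood at the observed value:
  L_I = e^(−4.3)·4.3^4/4! = 0.193284
  L_II = e^(−4.5)·4.5^4/4! = 0.189808
Prior × likelihood for each component:
  π_I·L_I = 0.65 × 0.193284 = 0.125635
  π_II·L_II = 0.35 × 0.189808 = 0.0664327
Denominator: 0.125635 + 0.0664327 = 0.192067
So the posterior for Component I is 0.125635 / 0.192067 ≈ 0.6541.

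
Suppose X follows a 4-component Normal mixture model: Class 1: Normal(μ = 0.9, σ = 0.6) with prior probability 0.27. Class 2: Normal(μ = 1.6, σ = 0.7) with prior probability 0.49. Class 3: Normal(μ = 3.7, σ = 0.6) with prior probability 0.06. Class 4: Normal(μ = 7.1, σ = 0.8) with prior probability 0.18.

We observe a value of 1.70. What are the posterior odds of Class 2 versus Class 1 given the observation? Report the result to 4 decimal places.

3.7454

The posterior odds equal the prior odds times the likelihood ratio: (π_i/π_j)·(f_i(x)/f_j(x)).
Component likelihoods at x = 1.70:
  L_1 = (1/(0.6·√(2π)))·exp(−(1.70−0.9)²/(2·0.6²)) = 0.664904·exp(-0.88889) = 0.27335
  L_2 = (1/(0.7·√(2π)))·exp(−(1.70−1.6)²/(2·0.7²)) = 0.569918·exp(-0.01020) = 0.564132
  L_3 = (1/(0.6·√(2π)))·exp(−(1.70−3.7)²/(2·0.6²)) = 0.664904·exp(-5.55556) = 0.00257046
  L_4 = (1/(0.8·√(2π)))·exp(−(1.70−7.1)²/(2·0.8²)) = 0.498678·exp(-22.78125) = 6.36867e-11
0.276424 / 0.0738045 ≈ 3.7454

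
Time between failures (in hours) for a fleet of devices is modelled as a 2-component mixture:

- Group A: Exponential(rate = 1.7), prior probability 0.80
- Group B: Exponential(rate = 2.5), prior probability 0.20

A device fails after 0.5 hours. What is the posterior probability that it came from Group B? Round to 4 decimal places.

0.1977

Apply Bayes' rule: the posterior for each component is proportional to its prior times its likelihood at x.
Exponential densities:
  f_A = 1.7·e^(−1.7·0.5) = 1.7·e^(−0.8500) = 0.726605
  f_B = 2.5·e^(−2.5·0.5) = 2.5·e^(−1.2500) = 0.716262
Weight by the priors:
  w_A·f_A = 0.80 × 0.726605 = 0.581284
  w_B·f_B = 0.20 × 0.716262 = 0.143252
Sum: 0.581284 + 0.143252 = 0.724537
Responsibility of Group B: 0.143252 / 0.724537 ≈ 0.1977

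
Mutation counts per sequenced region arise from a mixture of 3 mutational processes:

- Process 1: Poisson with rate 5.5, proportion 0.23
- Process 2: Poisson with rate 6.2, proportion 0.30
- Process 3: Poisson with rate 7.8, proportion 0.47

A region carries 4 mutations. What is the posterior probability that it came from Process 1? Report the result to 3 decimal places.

0.348

P(component k | x) = π_k·f_k(x) / marginal(x), where marginal(x) = Σ_j π_j·f_j(x).
Evaluate each component's likelihood at the observed value:
  L_1 = 0.155819
  L_2 = 0.124948
  L_3 = 0.0631932
Unnormalised posteriors:
  π_1·L_1 = 0.23 × 0.155819 = 0.0358383
  π_2·L_2 = 0.30 × 0.124948 = 0.0374844
  π_3·L_3 = 0.47 × 0.0631932 = 0.0297008
Denominator: 0.0358383 + 0.0374844 + 0.0297008 = 0.103024
Responsibility of Process 1: 0.0358383 / 0.103024 ≈ 0.348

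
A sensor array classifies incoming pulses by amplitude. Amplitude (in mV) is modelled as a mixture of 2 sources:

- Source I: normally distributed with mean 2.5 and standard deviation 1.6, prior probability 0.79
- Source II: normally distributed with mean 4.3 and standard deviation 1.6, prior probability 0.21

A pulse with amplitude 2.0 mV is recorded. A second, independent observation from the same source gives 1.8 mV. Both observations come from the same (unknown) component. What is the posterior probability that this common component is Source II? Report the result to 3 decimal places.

0.031

Posterior ∝ prior × likelihood, so P(k | x) ∝ w_k f_k(x); normalise over all components.
Since both observations come from the same component, the likelihood for component k is f_k(x₁)·f_k(x₂).
  p_I = [(1/(1.6·√(2π)))·exp(−(2.0−2.5)²/(2·1.6²)) = 0.249339·exp(-0.04883) = 0.237457] × [0.226583] = 0.0538036
  p_II = [(1/(1.6·√(2π)))·exp(−(2.0−4.3)²/(2·1.6²)) = 0.249339·exp(-1.03320) = 0.0887311] × [0.0735606] = 0.00652711
Weight by the priors:
  w_I·p_I = 0.79 × 0.0538036 = 0.0425048
  w_II·p_II = 0.21 × 0.00652711 = 0.00137069
Normaliser: 0.0425048 + 0.00137069 = 0.0438755
P(Source II | x₁,x₂) = 0.00137069 / 0.0438755 ≈ 0.031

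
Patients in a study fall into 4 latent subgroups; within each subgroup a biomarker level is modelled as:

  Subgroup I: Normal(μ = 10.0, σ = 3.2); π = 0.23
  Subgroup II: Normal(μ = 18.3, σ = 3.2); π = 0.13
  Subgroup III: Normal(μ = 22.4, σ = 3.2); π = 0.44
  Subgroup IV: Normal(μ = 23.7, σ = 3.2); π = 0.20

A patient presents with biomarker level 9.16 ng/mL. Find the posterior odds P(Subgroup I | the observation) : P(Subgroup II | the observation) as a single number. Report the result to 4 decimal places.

101.0054

Posterior odds = (π_i f_i(x)) / (π_j f_j(x)); the normalising sum cancels.
Component likelihoods at x = 9.16 ng/mL:
  L_I = (1/(3.2·√(2π)))·exp(−(9.16−10.0)²/(2·3.2²)) = 0.124669·exp(-0.03445) = 0.120447
  L_II = (1/(3.2·√(2π)))·exp(−(9.16−18.3)²/(2·3.2²)) = 0.124669·exp(-4.07908) = 0.00210978
  L_III = (1/(3.2·√(2π)))·exp(−(9.16−22.4)²/(2·3.2²)) = 0.124669·exp(-8.55945) = 2.39021e-05
  L_IV = (1/(3.2·√(2π)))·exp(−(9.16−23.7)²/(2·3.2²)) = 0.124669·exp(-10.32283) = 4.09837e-06
0.0277029 / 0.000274271 ≈ 101.0054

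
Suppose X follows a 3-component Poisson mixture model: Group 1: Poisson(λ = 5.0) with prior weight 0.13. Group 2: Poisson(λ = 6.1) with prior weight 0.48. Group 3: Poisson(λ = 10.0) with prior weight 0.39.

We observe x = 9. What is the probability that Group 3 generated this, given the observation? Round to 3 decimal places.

Apply Bayes' rule: the posterior for each component is proportional to its prior times its likelihood at x.
Poisson probabilities:
  L_1 = 0.0362656
  L_2 = 0.0722785
  L_3 = 0.12511
Weight by the priors:
  P(Z=1)·L_1 = 0.13 × 0.0362656 = 0.00471453
  P(Z=2)·L_2 = 0.48 × 0.0722785 = 0.0346937
  P(Z=3)·L_3 = 0.39 × 0.12511 = 0.0487929
Denominator: 0.00471453 + 0.0346937 + 0.0487929 = 0.0882011
So the posterior for Group 3 is 0.0487929 / 0.0882011 ≈ 0.553.

0.553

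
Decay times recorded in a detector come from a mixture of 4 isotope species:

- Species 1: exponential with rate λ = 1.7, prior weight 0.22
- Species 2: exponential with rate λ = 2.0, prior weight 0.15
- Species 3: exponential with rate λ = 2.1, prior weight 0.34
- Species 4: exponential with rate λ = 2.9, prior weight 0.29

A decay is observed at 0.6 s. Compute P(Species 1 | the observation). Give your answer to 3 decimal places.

P(component k | x) = P(Z=k)·f_k(x) / marginal(x), where marginal(x) = Σ_j P(Z=j)·f_j(x).
Component likelihoods at x = 0.6 s:
  L_1 = 1.7·e^(−1.7·0.6) = 1.7·e^(−1.0200) = 0.613011
  L_2 = 2.0·e^(−2.0·0.6) = 2.0·e^(−1.2000) = 0.602388
  L_3 = 2.1·e^(−2.1·0.6) = 2.1·e^(−1.2600) = 0.595673
  L_4 = 2.9·e^(−2.9·0.6) = 2.9·e^(−1.7400) = 0.509009
Prior × likelihood for each component:
  P(Z=1)·L_1 = 0.22 × 0.613011 = 0.134863
  P(Z=2)·L_2 = 0.15 × 0.602388 = 0.0903583
  P(Z=3)·L_3 = 0.34 × 0.595673 = 0.202529
  P(Z=4)·L_4 = 0.29 × 0.509009 = 0.147613
Evidence: 0.134863 + 0.0903583 + 0.202529 + 0.147613 = 0.575362
Responsibility of Species 1: 0.134863 / 0.575362 ≈ 0.234

0.234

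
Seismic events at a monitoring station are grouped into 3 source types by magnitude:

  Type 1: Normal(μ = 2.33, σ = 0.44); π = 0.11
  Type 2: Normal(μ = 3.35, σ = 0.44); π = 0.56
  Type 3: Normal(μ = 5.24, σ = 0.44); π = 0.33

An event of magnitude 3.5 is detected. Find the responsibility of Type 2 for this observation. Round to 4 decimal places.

0.9937

P(component k | x) = π_k·f_k(x) / marginal(x), where marginal(x) = Σ_j π_j·f_j(x).
Normal densities:
  L_1 = (1/(0.44·√(2π)))·exp(−(3.5−2.33)²/(2·0.44²)) = 0.906687·exp(-3.53538) = 0.0264278
  L_2 = (1/(0.44·√(2π)))·exp(−(3.5−3.35)²/(2·0.44²)) = 0.906687·exp(-0.05811) = 0.855501
  L_3 = (1/(0.44·√(2π)))·exp(−(3.5−5.24)²/(2·0.44²)) = 0.906687·exp(-7.81921) = 0.000364431
Weight by the priors:
  π_1·L_1 = 0.11 × 0.0264278 = 0.00290705
  π_2·L_2 = 0.56 × 0.855501 = 0.479081
  π_3·L_3 = 0.33 × 0.000364431 = 0.000120262
Normaliser: 0.00290705 + 0.479081 + 0.000120262 = 0.482108
P(Type 2 | the observation) = 0.479081 / 0.482108 ≈ 0.9937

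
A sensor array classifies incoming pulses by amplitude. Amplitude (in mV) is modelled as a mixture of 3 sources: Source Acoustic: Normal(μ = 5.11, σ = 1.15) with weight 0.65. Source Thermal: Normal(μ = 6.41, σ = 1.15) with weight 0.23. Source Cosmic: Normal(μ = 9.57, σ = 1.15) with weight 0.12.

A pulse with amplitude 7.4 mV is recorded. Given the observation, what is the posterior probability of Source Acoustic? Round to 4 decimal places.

The responsibility of component k is π_k f_k(x) divided by Σ_j π_j f_j(x).
Evaluate each component's likelihood at the observed value:
  L_Acoustic = 0.0477705
  L_Thermal = 0.239489
  L_Cosmic = 0.0584839
Unnormalised posteriors:
  π_Acoustic·L_Acoustic = 0.65 × 0.0477705 = 0.0310508
  π_Thermal·L_Thermal = 0.23 × 0.239489 = 0.0550824
  π_Cosmic·L_Cosmic = 0.12 × 0.0584839 = 0.00701807
Evidence: 0.0310508 + 0.0550824 + 0.00701807 = 0.0931513
P(Source Acoustic | x) = 0.0310508 / 0.0931513 ≈ 0.3333

0.3333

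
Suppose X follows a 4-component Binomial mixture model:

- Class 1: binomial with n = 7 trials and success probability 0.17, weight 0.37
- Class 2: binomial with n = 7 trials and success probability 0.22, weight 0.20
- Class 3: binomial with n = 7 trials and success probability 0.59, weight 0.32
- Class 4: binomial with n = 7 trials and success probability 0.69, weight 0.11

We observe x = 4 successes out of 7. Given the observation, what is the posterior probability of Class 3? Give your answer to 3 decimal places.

0.701

Posterior ∝ prior × likelihood, so P(k | x) ∝ π_k f_k(x); normalise over all components.
Evaluate each component's likelihood at the observed value:
  f_1 = 0.0167147
  f_2 = 0.0389083
  f_3 = 0.292299
  f_4 = 0.236347
Unnormalised posteriors:
  π_1·f_1 = 0.37 × 0.0167147 = 0.00618443
  π_2·f_2 = 0.20 × 0.0389083 = 0.00778167
  π_3·f_3 = 0.32 × 0.292299 = 0.0935358
  π_4·f_4 = 0.11 × 0.236347 = 0.0259981
Normaliser: 0.00618443 + 0.00778167 + 0.0935358 + 0.0259981 = 0.1335
P(Class 3 | x) = 0.0935358 / 0.1335 ≈ 0.701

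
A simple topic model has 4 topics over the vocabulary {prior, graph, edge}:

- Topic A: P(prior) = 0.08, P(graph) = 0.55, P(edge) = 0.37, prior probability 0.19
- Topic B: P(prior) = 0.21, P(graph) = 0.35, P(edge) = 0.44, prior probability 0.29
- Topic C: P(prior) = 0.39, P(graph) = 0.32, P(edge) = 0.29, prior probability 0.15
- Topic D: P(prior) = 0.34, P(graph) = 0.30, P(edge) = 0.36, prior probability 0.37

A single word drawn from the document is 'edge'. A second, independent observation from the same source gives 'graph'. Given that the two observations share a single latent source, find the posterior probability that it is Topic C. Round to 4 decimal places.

The responsibility of component k is P(Z=k) f_k(x) divided by Σ_j P(Z=j) f_j(x).
Since both observations come from the same component, the likelihood for component k is f_k(x₁)·f_k(x₂).
  p_A = [0.37] × [0.55] = 0.2035
  p_B = [0.44] × [0.35] = 0.154
  p_C = [0.29] × [0.32] = 0.0928
  p_D = [0.36] × [0.3] = 0.108
Unnormalised posteriors:
  P(Z=A)·p_A = 0.19 × 0.2035 = 0.038665
  P(Z=B)·p_B = 0.29 × 0.154 = 0.04466
  P(Z=C)·p_C = 0.15 × 0.0928 = 0.01392
  P(Z=D)·p_D = 0.37 × 0.108 = 0.03996
Sum: 0.038665 + 0.04466 + 0.01392 + 0.03996 = 0.137205
P(Topic C | x) ≈ 0.1015

0.1015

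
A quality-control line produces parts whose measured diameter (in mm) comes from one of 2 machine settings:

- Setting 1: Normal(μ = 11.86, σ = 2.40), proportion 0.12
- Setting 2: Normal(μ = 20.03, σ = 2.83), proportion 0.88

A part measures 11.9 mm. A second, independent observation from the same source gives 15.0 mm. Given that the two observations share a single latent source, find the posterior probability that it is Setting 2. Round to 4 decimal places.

P(component k | x) = w_k·f_k(x) / marginal(x), where marginal(x) = Σ_j w_j·f_j(x).
Since both observations come from the same component, the likelihood for component k is f_k(x₁)·f_k(x₂).
  f_1 = [0.166203] × [0.0706318] = 0.0117392
  f_2 = [0.00227521] × [0.0290492] = 6.60932e-05
Weight by the priors:
  w_1·f_1 = 0.12 × 0.0117392 = 0.0014087
  w_2·f_2 = 0.88 × 6.60932e-05 = 5.8162e-05
Sum: 0.0014087 + 5.8162e-05 = 0.00146687
P(Setting 2 | x₁, x₂) ≈ 0.0397

0.0397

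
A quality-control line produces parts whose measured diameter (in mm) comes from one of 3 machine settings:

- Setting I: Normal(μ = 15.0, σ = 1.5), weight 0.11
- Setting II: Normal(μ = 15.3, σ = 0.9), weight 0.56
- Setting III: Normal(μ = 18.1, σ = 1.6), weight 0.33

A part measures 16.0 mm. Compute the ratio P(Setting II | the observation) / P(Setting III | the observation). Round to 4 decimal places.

Posterior odds = (π_i f_i(x)) / (π_j f_j(x)); the normalising sum cancels.
Evaluate each component's likelihood at the observed value:
  p_I = 0.212965
  p_II = 0.327572
  p_III = 0.105371
0.18344 / 0.0347723 ≈ 5.2755

5.2755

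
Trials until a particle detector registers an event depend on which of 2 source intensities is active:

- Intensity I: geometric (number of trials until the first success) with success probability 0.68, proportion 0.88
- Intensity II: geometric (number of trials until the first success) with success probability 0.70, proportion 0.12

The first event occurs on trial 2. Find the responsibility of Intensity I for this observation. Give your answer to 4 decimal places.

Apply Bayes' rule: the posterior for each component is proportional to its prior times its likelihood at x.
Component likelihoods at x = 2:
  L_I = 0.68·(1−0.68)^1 = 0.68·0.32 = 0.2176
  L_II = 0.70·(1−0.70)^1 = 0.70·0.3 = 0.21
Unnormalised posteriors:
  π_I·L_I = 0.88 × 0.2176 = 0.191488
  π_II·L_II = 0.12 × 0.21 = 0.0252
Sum: 0.191488 + 0.0252 = 0.216688
P(Intensity I | 2) ≈ 0.8837

0.8837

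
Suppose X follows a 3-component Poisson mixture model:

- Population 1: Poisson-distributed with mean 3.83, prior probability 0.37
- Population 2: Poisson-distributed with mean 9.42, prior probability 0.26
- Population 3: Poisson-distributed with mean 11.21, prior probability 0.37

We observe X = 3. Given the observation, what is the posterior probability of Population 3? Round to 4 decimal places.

P(component k | x) = w_k·f_k(x) / marginal(x), where marginal(x) = Σ_j w_j·f_j(x).
Component likelihoods at x = 3:
  L_1 = e^(−3.83)·3.83^3/3! = 0.203281
  L_2 = e^(−9.42)·9.42^3/3! = 0.0112966
  L_3 = e^(−11.21)·11.21^3/3! = 0.00317852
Weight by the priors:
  w_1·L_1 = 0.37 × 0.203281 = 0.075214
  w_2·L_2 = 0.26 × 0.0112966 = 0.00293711
  w_3·L_3 = 0.37 × 0.00317852 = 0.00117605
Evidence: 0.075214 + 0.00293711 + 0.00117605 = 0.0793272
P(Population 3 | 3) ≈ 0.0148

0.0148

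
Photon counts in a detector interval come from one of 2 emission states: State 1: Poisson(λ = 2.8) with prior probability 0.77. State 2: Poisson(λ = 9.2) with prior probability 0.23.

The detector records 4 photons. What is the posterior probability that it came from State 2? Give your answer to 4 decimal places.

The responsibility of component k is π_k f_k(x) divided by Σ_j π_j f_j(x).
Evaluate each component's likelihood at the observed value:
  L_1 = e^(−2.8)·2.8^4/4! = 0.155739
  L_2 = e^(−9.2)·9.2^4/4! = 0.03016
Weight by the priors:
  π_1·L_1 = 0.77 × 0.155739 = 0.119919
  π_2·L_2 = 0.23 × 0.03016 = 0.00693679
Normaliser: 0.119919 + 0.00693679 = 0.126856
Responsibility of State 2: 0.00693679 / 0.126856 ≈ 0.0547

0.0547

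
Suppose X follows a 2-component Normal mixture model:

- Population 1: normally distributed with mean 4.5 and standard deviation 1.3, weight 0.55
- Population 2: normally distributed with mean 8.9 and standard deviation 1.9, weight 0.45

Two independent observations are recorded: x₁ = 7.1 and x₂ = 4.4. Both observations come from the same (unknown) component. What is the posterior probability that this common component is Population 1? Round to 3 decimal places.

0.901

Apply Bayes' rule: the posterior for each component is proportional to its prior times its likelihood at x.
Since both observations come from the same component, the likelihood for component k is f_k(x₁)·f_k(x₂).
  p_1 = [0.0415315] × [0.305972] = 0.0127075
  p_2 = [0.13405] × [0.0127083] = 0.00170354
Unnormalised posteriors:
  π_1·p_1 = 0.55 × 0.0127075 = 0.00698912
  π_2·p_2 = 0.45 × 0.00170354 = 0.000766593
Denominator: 0.00698912 + 0.000766593 = 0.00775571
P(Population 1 | x₁, x₂) = 0.00698912 / 0.00775571 ≈ 0.901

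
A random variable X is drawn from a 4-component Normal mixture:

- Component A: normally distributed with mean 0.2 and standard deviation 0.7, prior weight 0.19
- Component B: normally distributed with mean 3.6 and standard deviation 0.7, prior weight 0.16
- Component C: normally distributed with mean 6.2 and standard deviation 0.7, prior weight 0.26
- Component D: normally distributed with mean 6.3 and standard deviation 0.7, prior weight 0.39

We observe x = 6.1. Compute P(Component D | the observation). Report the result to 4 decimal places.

0.5924

P(component k | x) = π_k·f_k(x) / marginal(x), where marginal(x) = Σ_j π_j·f_j(x).
Normal densities:
  p_A = (1/(0.7·√(2π)))·exp(−(6.1−0.2)²/(2·0.7²)) = 0.569918·exp(-35.52041) = 2.13548e-16
  p_B = (1/(0.7·√(2π)))·exp(−(6.1−3.6)²/(2·0.7²)) = 0.569918·exp(-6.37755) = 0.000968449
  p_C = (1/(0.7·√(2π)))·exp(−(6.1−6.2)²/(2·0.7²)) = 0.569918·exp(-0.01020) = 0.564132
  p_D = (1/(0.7·√(2π)))·exp(−(6.1−6.3)²/(2·0.7²)) = 0.569918·exp(-0.04082) = 0.547124
Multiply by the mixture weights:
  π_A·p_A = 0.19 × 2.13548e-16 = 4.05741e-17
  π_B·p_B = 0.16 × 0.000968449 = 0.000154952
  π_C·p_C = 0.26 × 0.564132 = 0.146674
  π_D·p_D = 0.39 × 0.547124 = 0.213378
Denominator: 4.05741e-17 + 0.000154952 + 0.146674 + 0.213378 = 0.360208
P(Component D | 6.1) ≈ 0.5924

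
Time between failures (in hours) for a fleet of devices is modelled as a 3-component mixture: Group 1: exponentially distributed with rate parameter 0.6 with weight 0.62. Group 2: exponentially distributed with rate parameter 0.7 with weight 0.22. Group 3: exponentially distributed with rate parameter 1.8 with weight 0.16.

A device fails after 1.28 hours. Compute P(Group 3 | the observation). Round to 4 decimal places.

Apply Bayes' rule: the posterior for each component is proportional to its prior times its likelihood at x.
Component likelihoods at x = 1.28 hours:
  p_1 = 0.6·e^(−0.6·1.28) = 0.6·e^(−0.7680) = 0.278364
  p_2 = 0.7·e^(−0.7·1.28) = 0.7·e^(−0.8960) = 0.285739
  p_3 = 1.8·e^(−1.8·1.28) = 1.8·e^(−2.3040) = 0.179745
Prior × likelihood for each component:
  π_1·p_1 = 0.62 × 0.278364 = 0.172586
  π_2·p_2 = 0.22 × 0.285739 = 0.0628627
  π_3·p_3 = 0.16 × 0.179745 = 0.0287593
Denominator: 0.172586 + 0.0628627 + 0.0287593 = 0.264208
P(Group 3 | data) ≈ 0.1089

0.1089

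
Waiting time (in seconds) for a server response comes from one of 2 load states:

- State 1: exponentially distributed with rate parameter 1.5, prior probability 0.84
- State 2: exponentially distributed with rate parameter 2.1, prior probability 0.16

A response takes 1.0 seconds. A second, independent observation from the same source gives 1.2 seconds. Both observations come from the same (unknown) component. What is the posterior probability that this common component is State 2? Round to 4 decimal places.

0.0907

Apply Bayes' rule: the posterior for each component is proportional to its prior times its likelihood at x.
Since both observations come from the same component, the likelihood for component k is f_k(x₁)·f_k(x₂).
  p_1 = [1.5·e^(−1.5·1.0) = 1.5·e^(−1.5000) = 0.334695] × [0.247948] = 0.0829871
  p_2 = [2.1·e^(−2.1·1.0) = 2.1·e^(−2.1000) = 0.257158] × [0.168965] = 0.0434508
Weight by the priors:
  π_1·p_1 = 0.84 × 0.0829871 = 0.0697092
  π_2·p_2 = 0.16 × 0.0434508 = 0.00695213
Normaliser: 0.0697092 + 0.00695213 = 0.0766613
So the posterior for State 2 is 0.00695213 / 0.0766613 ≈ 0.0907.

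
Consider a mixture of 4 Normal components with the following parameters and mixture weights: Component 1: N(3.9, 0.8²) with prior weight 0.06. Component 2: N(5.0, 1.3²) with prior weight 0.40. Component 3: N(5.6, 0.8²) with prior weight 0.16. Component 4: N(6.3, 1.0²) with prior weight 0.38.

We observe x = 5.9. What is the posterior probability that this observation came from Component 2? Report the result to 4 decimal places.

0.3094

The responsibility of component k is P(Z=k) f_k(x) divided by Σ_j P(Z=j) f_j(x).
Evaluate each component's likelihood at the observed value:
  p_1 = (1/(0.8·√(2π)))·exp(−(5.9−3.9)²/(2·0.8²)) = 0.498678·exp(-3.12500) = 0.0219104
  p_2 = (1/(1.3·√(2π)))·exp(−(5.9−5.0)²/(2·1.3²)) = 0.306879·exp(-0.23964) = 0.241485
  p_3 = (1/(0.8·√(2π)))·exp(−(5.9−5.6)²/(2·0.8²)) = 0.498678·exp(-0.07031) = 0.464819
  p_4 = (1/(1.0·√(2π)))·exp(−(5.9−6.3)²/(2·1.0²)) = 0.398942·exp(-0.08000) = 0.36827
Prior × likelihood for each component:
  P(Z=1)·p_1 = 0.06 × 0.0219104 = 0.00131462
  P(Z=2)·p_2 = 0.40 × 0.241485 = 0.096594
  P(Z=3)·p_3 = 0.16 × 0.464819 = 0.074371
  P(Z=4)·p_4 = 0.38 × 0.36827 = 0.139943
Marginal: 0.00131462 + 0.096594 + 0.074371 + 0.139943 = 0.312222
Responsibility of Component 2: 0.096594 / 0.312222 ≈ 0.3094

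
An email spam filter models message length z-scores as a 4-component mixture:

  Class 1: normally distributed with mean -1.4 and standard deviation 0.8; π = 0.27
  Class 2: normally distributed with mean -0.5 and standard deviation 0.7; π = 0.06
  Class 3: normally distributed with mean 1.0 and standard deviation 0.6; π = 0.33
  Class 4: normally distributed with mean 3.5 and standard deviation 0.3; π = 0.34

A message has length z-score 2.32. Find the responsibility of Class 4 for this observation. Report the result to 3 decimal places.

0.010

P(component k | x) = w_k·f_k(x) / marginal(x), where marginal(x) = Σ_j w_j·f_j(x).
Component likelihoods at x = 2.32:
  L_1 = (1/(0.8·√(2π)))·exp(−(2.32−-1.4)²/(2·0.8²)) = 0.498678·exp(-10.81125) = 1.0059e-05
  L_2 = (1/(0.7·√(2π)))·exp(−(2.32−-0.5)²/(2·0.7²)) = 0.569918·exp(-8.11469) = 0.000170469
  L_3 = (1/(0.6·√(2π)))·exp(−(2.32−1.0)²/(2·0.6²)) = 0.664904·exp(-2.42000) = 0.0591243
  L_4 = (1/(0.3·√(2π)))·exp(−(2.32−3.5)²/(2·0.3²)) = 1.329808·exp(-7.73556) = 0.000581139
Multiply by the mixture weights:
  w_1·L_1 = 0.27 × 1.0059e-05 = 2.71592e-06
  w_2·L_2 = 0.06 × 0.000170469 = 1.02281e-05
  w_3·L_3 = 0.33 × 0.0591243 = 0.019511
  w_4·L_4 = 0.34 × 0.000581139 = 0.000197587
Denominator: 2.71592e-06 + 1.02281e-05 + 0.019511 + 0.000197587 = 0.0197216
P(Class 4 | 2.32) ≈ 0.010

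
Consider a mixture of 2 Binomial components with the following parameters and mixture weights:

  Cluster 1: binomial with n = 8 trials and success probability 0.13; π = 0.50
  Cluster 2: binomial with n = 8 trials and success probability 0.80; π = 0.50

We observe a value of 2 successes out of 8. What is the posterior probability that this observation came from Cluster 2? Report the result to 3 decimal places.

0.006

P(component k | x) = P(Z=k)·f_k(x) / marginal(x), where marginal(x) = Σ_j P(Z=j)·f_j(x).
Binomial probabilities:
  L_1 = C(8,2)·0.13^2·0.87^6 = 28·0.0169·0.433626 = 0.205192
  L_2 = C(8,2)·0.80^2·0.20^6 = 28·0.64·6.4e-05 = 0.00114688
Weight by the priors:
  P(Z=1)·L_1 = 0.50 × 0.205192 = 0.102596
  P(Z=2)·L_2 = 0.50 × 0.00114688 = 0.00057344
Evidence: 0.102596 + 0.00057344 = 0.103169
P(Cluster 2 | x) ≈ 0.006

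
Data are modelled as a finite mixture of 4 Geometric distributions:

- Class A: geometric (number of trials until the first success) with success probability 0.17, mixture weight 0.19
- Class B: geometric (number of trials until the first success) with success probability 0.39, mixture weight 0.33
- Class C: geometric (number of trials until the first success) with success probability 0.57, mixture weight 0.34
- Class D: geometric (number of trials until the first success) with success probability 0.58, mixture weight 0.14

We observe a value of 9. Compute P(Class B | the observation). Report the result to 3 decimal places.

P(component k | x) = π_k·f_k(x) / marginal(x), where marginal(x) = Σ_j π_j·f_j(x).
Component likelihoods at x = 9:
  p_A = 0.17·(1−0.17)^8 = 0.17·0.225229 = 0.038289
  p_B = 0.39·(1−0.39)^8 = 0.39·0.0191707 = 0.00747659
  p_C = 0.57·(1−0.57)^8 = 0.57·0.00116882 = 0.000666227
  p_D = 0.58·(1−0.58)^8 = 0.58·0.000968265 = 0.000561594
Unnormalised posteriors:
  π_A·p_A = 0.19 × 0.038289 = 0.0072749
  π_B·p_B = 0.33 × 0.00747659 = 0.00246727
  π_C·p_C = 0.34 × 0.000666227 = 0.000226517
  π_D·p_D = 0.14 × 0.000561594 = 7.86231e-05
Sum: 0.0072749 + 0.00246727 + 0.000226517 + 7.86231e-05 = 0.0100473
P(Class B | 9) = 0.00246727 / 0.0100473 ≈ 0.246

0.246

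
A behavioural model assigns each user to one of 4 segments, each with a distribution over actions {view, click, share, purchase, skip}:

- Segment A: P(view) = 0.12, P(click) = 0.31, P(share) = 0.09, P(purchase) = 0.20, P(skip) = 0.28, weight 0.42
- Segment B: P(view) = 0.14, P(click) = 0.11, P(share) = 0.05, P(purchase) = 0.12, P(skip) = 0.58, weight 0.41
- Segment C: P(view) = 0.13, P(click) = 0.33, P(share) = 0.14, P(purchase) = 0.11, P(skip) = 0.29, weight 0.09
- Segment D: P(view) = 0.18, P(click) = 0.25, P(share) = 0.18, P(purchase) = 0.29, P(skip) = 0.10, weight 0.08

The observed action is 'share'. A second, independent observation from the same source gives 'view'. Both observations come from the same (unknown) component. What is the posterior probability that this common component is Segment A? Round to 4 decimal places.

By Bayes' theorem, P(k | x) = π_k f_k(x) / Σ_j π_j f_j(x).
Since both observations come from the same component, the likelihood for component k is f_k(x₁)·f_k(x₂).
  f_A = [P(share | comp) = 0.09] × [0.12] = 0.0108
  f_B = [P(share | comp) = 0.05] × [0.14] = 0.007
  f_C = [P(share | comp) = 0.14] × [0.13] = 0.0182
  f_D = [P(share | comp) = 0.18] × [0.18] = 0.0324
Weight by the priors:
  π_A·f_A = 0.42 × 0.0108 = 0.004536
  π_B·f_B = 0.41 × 0.007 = 0.00287
  π_C·f_C = 0.09 × 0.0182 = 0.001638
  π_D·f_D = 0.08 × 0.0324 = 0.002592
Normaliser: 0.004536 + 0.00287 + 0.001638 + 0.002592 = 0.011636
P(Segment A | x₁,x₂) ≈ 0.3898

0.3898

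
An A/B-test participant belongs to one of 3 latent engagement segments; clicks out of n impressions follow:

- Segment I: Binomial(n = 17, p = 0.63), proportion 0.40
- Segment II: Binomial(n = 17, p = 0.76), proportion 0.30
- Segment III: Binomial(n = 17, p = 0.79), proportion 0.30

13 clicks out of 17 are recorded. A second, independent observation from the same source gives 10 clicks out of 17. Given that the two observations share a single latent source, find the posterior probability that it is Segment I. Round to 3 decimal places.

0.572

Posterior ∝ prior × likelihood, so P(k | x) ∝ π_k f_k(x); normalise over all components.
Since both observations come from the same component, the likelihood for component k is f_k(x₁)·f_k(x₂).
  p_I = [0.109853] × [0.181841] = 0.0199758
  p_II = [0.222843] × [0.0573442] = 0.0127787
  p_III = [0.216076] × [0.0331651] = 0.00716617
Multiply by the mixture weights:
  π_I·p_I = 0.40 × 0.0199758 = 0.00799031
  π_II·p_II = 0.30 × 0.0127787 = 0.00383362
  π_III·p_III = 0.30 × 0.00716617 = 0.00214985
Normaliser: 0.00799031 + 0.00383362 + 0.00214985 = 0.0139738
So the posterior for Segment I is 0.00799031 / 0.0139738 ≈ 0.572.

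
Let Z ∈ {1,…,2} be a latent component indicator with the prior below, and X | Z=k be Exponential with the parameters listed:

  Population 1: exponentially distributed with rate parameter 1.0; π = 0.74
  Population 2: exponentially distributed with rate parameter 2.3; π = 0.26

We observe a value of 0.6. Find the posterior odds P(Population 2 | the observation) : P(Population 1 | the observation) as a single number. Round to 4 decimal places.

Posterior odds = (w_i f_i(x)) / (w_j f_j(x)); the normalising sum cancels.
Exponential densities:
  L_1 = 0.548812
  L_2 = 0.578631
Odds = (0.26/0.74) × (0.578631/0.548812) = 0.351351 × 1.05433 ≈ 0.3704

0.3704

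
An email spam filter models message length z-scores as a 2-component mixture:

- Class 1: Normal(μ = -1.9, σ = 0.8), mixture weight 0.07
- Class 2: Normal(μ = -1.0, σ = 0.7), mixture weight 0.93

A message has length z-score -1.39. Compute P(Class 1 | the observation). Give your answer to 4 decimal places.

P(component k | x) = π_k·f_k(x) / marginal(x), where marginal(x) = Σ_j π_j·f_j(x).
Component likelihoods at x = -1.39:
  p_1 = (1/(0.8·√(2π)))·exp(−(-1.39−-1.9)²/(2·0.8²)) = 0.498678·exp(-0.20320) = 0.406977
  p_2 = (1/(0.7·√(2π)))·exp(−(-1.39−-1.0)²/(2·0.7²)) = 0.569918·exp(-0.15520) = 0.487986
Prior × likelihood for each component:
  π_1·p_1 = 0.07 × 0.406977 = 0.0284884
  π_2·p_2 = 0.93 × 0.487986 = 0.453827
Normaliser: 0.0284884 + 0.453827 = 0.482316
P(Class 1 | x) ≈ 0.0591

0.0591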